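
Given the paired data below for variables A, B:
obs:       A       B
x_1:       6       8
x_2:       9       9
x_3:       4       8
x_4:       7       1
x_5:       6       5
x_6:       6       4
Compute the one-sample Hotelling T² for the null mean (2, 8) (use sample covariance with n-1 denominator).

Step 1 — sample mean vector:
  mean(A) = (6 + 9 + 4 + 7 + 6 + 6) / 6 = 38/6 = 6.3333
  mean(B) = (8 + 9 + 8 + 1 + 5 + 4) / 6 = 35/6 = 5.8333
  x̄ = (6.3333, 5.8333),  deviation x̄ - mu_0 = (6.3333, 5.8333) - (2, 8) = (4.3333, -2.1667).

Step 2 — sample covariance matrix, S[i,j] = (1/(n-1)) · Σ_k (x_{k,i} - mean_i) · (x_{k,j} - mean_j), divisor n-1 = 5:
  S[A,A] = ((-0.3333)·(-0.3333) + (2.6667)·(2.6667) + (-2.3333)·(-2.3333) + (0.6667)·(0.6667) + (-0.3333)·(-0.3333) + (-0.3333)·(-0.3333)) / 5 = 13.3333/5 = 2.6667
  S[A,B] = ((-0.3333)·(2.1667) + (2.6667)·(3.1667) + (-2.3333)·(2.1667) + (0.6667)·(-4.8333) + (-0.3333)·(-0.8333) + (-0.3333)·(-1.8333)) / 5 = 0.3333/5 = 0.0667
  S[B,B] = ((2.1667)·(2.1667) + (3.1667)·(3.1667) + (2.1667)·(2.1667) + (-4.8333)·(-4.8333) + (-0.8333)·(-0.8333) + (-1.8333)·(-1.8333)) / 5 = 46.8333/5 = 9.3667
  S = [[2.6667, 0.0667],
 [0.0667, 9.3667]].

Step 3 — invert S. det(S) = 2.6667·9.3667 - (0.0667)² = 24.9733.
  S^{-1} = (1/det) · [[d, -b], [-b, a]] = [[0.3751, -0.0027],
 [-0.0027, 0.1068]].

Step 4 — quadratic form (x̄ - mu_0)^T · S^{-1} · (x̄ - mu_0):
  S^{-1} · (x̄ - mu_0) = (1.6311, -0.2429),
  (x̄ - mu_0)^T · [...] = (4.3333)·(1.6311) + (-2.1667)·(-0.2429) = 7.5943.

Step 5 — scale by n: T² = 6 · 7.5943 = 45.5659.

T² ≈ 45.5659


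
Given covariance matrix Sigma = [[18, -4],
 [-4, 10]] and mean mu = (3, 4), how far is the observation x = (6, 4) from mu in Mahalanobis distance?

Step 1 — centre the observation: (x - mu) = (3, 0).

Step 2 — invert Sigma. det(Sigma) = 18·10 - (-4)² = 164.
  Sigma^{-1} = (1/det) · [[d, -b], [-b, a]] = [[0.061, 0.0244],
 [0.0244, 0.1098]].

Step 3 — form the quadratic (x - mu)^T · Sigma^{-1} · (x - mu):
  Sigma^{-1} · (x - mu) = (0.1829, 0.0732).
  (x - mu)^T · [Sigma^{-1} · (x - mu)] = (3)·(0.1829) + (0)·(0.0732) = 0.5488.

Step 4 — take square root: d = √(0.5488) ≈ 0.7408.

d(x, mu) = √(0.5488) ≈ 0.7408


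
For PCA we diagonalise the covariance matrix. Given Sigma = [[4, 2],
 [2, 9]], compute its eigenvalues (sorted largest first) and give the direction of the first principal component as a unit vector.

Step 1 — characteristic polynomial of 2×2 Sigma:
  det(Sigma - λI) = λ² - trace · λ + det = 0.
  trace = 4 + 9 = 13, det = 4·9 - (2)² = 32.
Step 2 — discriminant:
  Δ = trace² - 4·det = 169 - 128 = 41.
Step 3 — eigenvalues:
  λ = (trace ± √Δ)/2 = (13 ± 6.4031)/2,
  λ_1 = 9.7016,  λ_2 = 3.2984.

Step 4 — unit eigenvector for λ_1: solve (Sigma - λ_1 I)v = 0. First row:
  (4 - 9.7016)·v_x + (2)·v_y = 0, i.e. (-5.7016)·v_x + (2)·v_y = 0,
  so v ∝ (b, λ_1 - a) = (2, 5.7016) = u.
  ||u|| = √((2)² + (5.7016)²) = √(36.5078) ≈ 6.0422,
  v_1 = u/||u|| ≈ (0.331, 0.9436) (||v_1|| = 1).

λ_1 = 9.7016,  λ_2 = 3.2984;  v_1 ≈ (0.331, 0.9436)


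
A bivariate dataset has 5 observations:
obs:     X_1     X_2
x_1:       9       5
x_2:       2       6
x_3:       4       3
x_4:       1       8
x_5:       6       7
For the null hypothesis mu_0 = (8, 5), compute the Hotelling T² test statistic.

Step 1 — sample mean vector:
  mean(X_1) = (9 + 2 + 4 + 1 + 6) / 5 = 22/5 = 4.4
  mean(X_2) = (5 + 6 + 3 + 8 + 7) / 5 = 29/5 = 5.8
  x̄ = (4.4, 5.8),  deviation x̄ - mu_0 = (4.4, 5.8) - (8, 5) = (-3.6, 0.8).

Step 2 — sample covariance matrix, S[i,j] = (1/(n-1)) · Σ_k (x_{k,i} - mean_i) · (x_{k,j} - mean_j), divisor n-1 = 4:
  S[X_1,X_1] = ((4.6)·(4.6) + (-2.4)·(-2.4) + (-0.4)·(-0.4) + (-3.4)·(-3.4) + (1.6)·(1.6)) / 4 = 41.2/4 = 10.3
  S[X_1,X_2] = ((4.6)·(-0.8) + (-2.4)·(0.2) + (-0.4)·(-2.8) + (-3.4)·(2.2) + (1.6)·(1.2)) / 4 = -8.6/4 = -2.15
  S[X_2,X_2] = ((-0.8)·(-0.8) + (0.2)·(0.2) + (-2.8)·(-2.8) + (2.2)·(2.2) + (1.2)·(1.2)) / 4 = 14.8/4 = 3.7
  S = [[10.3, -2.15],
 [-2.15, 3.7]].

Step 3 — invert S. det(S) = 10.3·3.7 - (-2.15)² = 33.4875.
  S^{-1} = (1/det) · [[d, -b], [-b, a]] = [[0.1105, 0.0642],
 [0.0642, 0.3076]].

Step 4 — quadratic form (x̄ - mu_0)^T · S^{-1} · (x̄ - mu_0):
  S^{-1} · (x̄ - mu_0) = (-0.3464, 0.0149),
  (x̄ - mu_0)^T · [...] = (-3.6)·(-0.3464) + (0.8)·(0.0149) = 1.259.

Step 5 — scale by n: T² = 5 · 1.259 = 6.2949.

T² ≈ 6.2949


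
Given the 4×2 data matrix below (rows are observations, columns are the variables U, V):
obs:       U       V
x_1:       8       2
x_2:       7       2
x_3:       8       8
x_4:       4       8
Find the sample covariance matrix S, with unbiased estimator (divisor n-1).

Step 1 — column means:
  mean(U) = (8 + 7 + 8 + 4) / 4 = 27/4 = 6.75
  mean(V) = (2 + 2 + 8 + 8) / 4 = 20/4 = 5

Step 2 — sample covariance S[i,j] = (1/(n-1)) · Σ_k (x_{k,i} - mean_i) · (x_{k,j} - mean_j), with n-1 = 3.
  S[U,U] = ((1.25)·(1.25) + (0.25)·(0.25) + (1.25)·(1.25) + (-2.75)·(-2.75)) / 3 = 10.75/3 = 3.5833
  S[U,V] = ((1.25)·(-3) + (0.25)·(-3) + (1.25)·(3) + (-2.75)·(3)) / 3 = -9/3 = -3
  S[V,V] = ((-3)·(-3) + (-3)·(-3) + (3)·(3) + (3)·(3)) / 3 = 36/3 = 12

S is symmetric (S[j,i] = S[i,j]). Assembling:

S = [[3.5833, -3],
 [-3, 12]]


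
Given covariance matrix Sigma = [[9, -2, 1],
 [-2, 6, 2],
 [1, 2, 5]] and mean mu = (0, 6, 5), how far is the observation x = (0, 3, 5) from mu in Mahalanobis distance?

Step 1 — centre the observation: (x - mu) = (0, -3, 0).

Step 2 — invert Sigma (cofactor / det for 3×3, or solve directly):
  Sigma^{-1} = [[0.13, 0.06, -0.05],
 [0.06, 0.22, -0.1],
 [-0.05, -0.1, 0.25]].

Step 3 — form the quadratic (x - mu)^T · Sigma^{-1} · (x - mu):
  Sigma^{-1} · (x - mu) = (-0.18, -0.66, 0.3).
  (x - mu)^T · [Sigma^{-1} · (x - mu)] = (0)·(-0.18) + (-3)·(-0.66) + (0)·(0.3) = 1.98.

Step 4 — take square root: d = √(1.98) ≈ 1.4071.

d(x, mu) = √(1.98) ≈ 1.4071


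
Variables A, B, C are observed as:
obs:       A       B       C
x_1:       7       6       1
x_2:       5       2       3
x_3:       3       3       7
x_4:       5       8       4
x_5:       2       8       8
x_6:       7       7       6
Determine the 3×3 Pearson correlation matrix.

Step 1 — column means:
  mean(A) = (7 + 5 + 3 + 5 + 2 + 7) / 6 = 29/6 = 4.8333
  mean(B) = (6 + 2 + 3 + 8 + 8 + 7) / 6 = 34/6 = 5.6667
  mean(C) = (1 + 3 + 7 + 4 + 8 + 6) / 6 = 29/6 = 4.8333

Step 2 — sample variances and covariances s[i,j] = (1/(n-1)) · Σ_k (x_{k,i} - mean_i) · (x_{k,j} - mean_j), with n-1 = 5:
  s[A,A] = ((2.1667)·(2.1667) + (0.1667)·(0.1667) + (-1.8333)·(-1.8333) + (0.1667)·(0.1667) + (-2.8333)·(-2.8333) + (2.1667)·(2.1667)) / 5 = 20.8333/5 = 4.1667
  s[A,B] = ((2.1667)·(0.3333) + (0.1667)·(-3.6667) + (-1.8333)·(-2.6667) + (0.1667)·(2.3333) + (-2.8333)·(2.3333) + (2.1667)·(1.3333)) / 5 = 1.6667/5 = 0.3333
  s[A,C] = ((2.1667)·(-3.8333) + (0.1667)·(-1.8333) + (-1.8333)·(2.1667) + (0.1667)·(-0.8333) + (-2.8333)·(3.1667) + (2.1667)·(1.1667)) / 5 = -19.1667/5 = -3.8333
  s[B,B] = ((0.3333)·(0.3333) + (-3.6667)·(-3.6667) + (-2.6667)·(-2.6667) + (2.3333)·(2.3333) + (2.3333)·(2.3333) + (1.3333)·(1.3333)) / 5 = 33.3333/5 = 6.6667
  s[B,C] = ((0.3333)·(-3.8333) + (-3.6667)·(-1.8333) + (-2.6667)·(2.1667) + (2.3333)·(-0.8333) + (2.3333)·(3.1667) + (1.3333)·(1.1667)) / 5 = 6.6667/5 = 1.3333
  s[C,C] = ((-3.8333)·(-3.8333) + (-1.8333)·(-1.8333) + (2.1667)·(2.1667) + (-0.8333)·(-0.8333) + (3.1667)·(3.1667) + (1.1667)·(1.1667)) / 5 = 34.8333/5 = 6.9667
  Sample standard deviations s_i = √(s[i,i]):
  s(A) = √(4.1667) = 2.0412
  s(B) = √(6.6667) = 2.582
  s(C) = √(6.9667) = 2.6394

Step 3 — r_{ij} = s_{ij} / (s_i · s_j):
  r[A,A] = 1 (diagonal).
  r[A,B] = 0.3333 / (2.0412 · 2.582) = 0.3333 / 5.2705 = 0.0632
  r[A,C] = -3.8333 / (2.0412 · 2.6394) = -3.8333 / 5.3877 = -0.7115
  r[B,B] = 1 (diagonal).
  r[B,C] = 1.3333 / (2.582 · 2.6394) = 1.3333 / 6.815 = 0.1956
  r[C,C] = 1 (diagonal).

R is symmetric with unit diagonal. Assembling:

R = [[1, 0.0632, -0.7115],
 [0.0632, 1, 0.1956],
 [-0.7115, 0.1956, 1]]


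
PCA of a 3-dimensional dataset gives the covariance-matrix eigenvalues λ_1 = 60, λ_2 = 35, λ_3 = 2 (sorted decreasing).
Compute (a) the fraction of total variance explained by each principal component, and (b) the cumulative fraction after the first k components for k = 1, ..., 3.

Step 1 — total variance = trace(Sigma) = Σ λ_i = 60 + 35 + 2 = 97.

Step 2 — fraction explained by component i = λ_i / Σ λ:
  PC1: 60/97 = 0.6186
  PC2: 35/97 = 0.3608
  PC3: 2/97 = 0.0206

Step 3 — cumulative fraction after k components = (λ_1 + ... + λ_k) / Σ λ:
  k = 1: 60/97 = 0.6186
  k = 2: (60 + 35)/97 = 95/97 = 0.9794
  k = 3: (60 + 35 + 2)/97 = 97/97 = 1

Summary (fraction, with percent):

explained: PC1 0.6186 (61.86%), PC2 0.3608 (36.08%), PC3 0.0206 (2.06%);  cumulative: 0.6186, 0.9794, 1


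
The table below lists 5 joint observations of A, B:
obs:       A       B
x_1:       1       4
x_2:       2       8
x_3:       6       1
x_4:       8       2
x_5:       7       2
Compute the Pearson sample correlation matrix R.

Step 1 — column means:
  mean(A) = (1 + 2 + 6 + 8 + 7) / 5 = 24/5 = 4.8
  mean(B) = (4 + 8 + 1 + 2 + 2) / 5 = 17/5 = 3.4

Step 2 — sample variances and covariances s[i,j] = (1/(n-1)) · Σ_k (x_{k,i} - mean_i) · (x_{k,j} - mean_j), with n-1 = 4:
  s[A,A] = ((-3.8)·(-3.8) + (-2.8)·(-2.8) + (1.2)·(1.2) + (3.2)·(3.2) + (2.2)·(2.2)) / 4 = 38.8/4 = 9.7
  s[A,B] = ((-3.8)·(0.6) + (-2.8)·(4.6) + (1.2)·(-2.4) + (3.2)·(-1.4) + (2.2)·(-1.4)) / 4 = -25.6/4 = -6.4
  s[B,B] = ((0.6)·(0.6) + (4.6)·(4.6) + (-2.4)·(-2.4) + (-1.4)·(-1.4) + (-1.4)·(-1.4)) / 4 = 31.2/4 = 7.8
  Sample standard deviations s_i = √(s[i,i]):
  s(A) = √(9.7) = 3.1145
  s(B) = √(7.8) = 2.7928

Step 3 — r_{ij} = s_{ij} / (s_i · s_j):
  r[A,A] = 1 (diagonal).
  r[A,B] = -6.4 / (3.1145 · 2.7928) = -6.4 / 8.6983 = -0.7358
  r[B,B] = 1 (diagonal).

R is symmetric with unit diagonal. Assembling:

R = [[1, -0.7358],
 [-0.7358, 1]]


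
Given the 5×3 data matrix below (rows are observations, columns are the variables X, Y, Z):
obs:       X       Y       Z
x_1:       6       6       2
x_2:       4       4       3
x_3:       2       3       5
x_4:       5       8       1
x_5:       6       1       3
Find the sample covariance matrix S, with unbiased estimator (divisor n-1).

Step 1 — column means:
  mean(X) = (6 + 4 + 2 + 5 + 6) / 5 = 23/5 = 4.6
  mean(Y) = (6 + 4 + 3 + 8 + 1) / 5 = 22/5 = 4.4
  mean(Z) = (2 + 3 + 5 + 1 + 3) / 5 = 14/5 = 2.8

Step 2 — sample covariance S[i,j] = (1/(n-1)) · Σ_k (x_{k,i} - mean_i) · (x_{k,j} - mean_j), with n-1 = 4.
  S[X,X] = ((1.4)·(1.4) + (-0.6)·(-0.6) + (-2.6)·(-2.6) + (0.4)·(0.4) + (1.4)·(1.4)) / 4 = 11.2/4 = 2.8
  S[X,Y] = ((1.4)·(1.6) + (-0.6)·(-0.4) + (-2.6)·(-1.4) + (0.4)·(3.6) + (1.4)·(-3.4)) / 4 = 2.8/4 = 0.7
  S[X,Z] = ((1.4)·(-0.8) + (-0.6)·(0.2) + (-2.6)·(2.2) + (0.4)·(-1.8) + (1.4)·(0.2)) / 4 = -7.4/4 = -1.85
  S[Y,Y] = ((1.6)·(1.6) + (-0.4)·(-0.4) + (-1.4)·(-1.4) + (3.6)·(3.6) + (-3.4)·(-3.4)) / 4 = 29.2/4 = 7.3
  S[Y,Z] = ((1.6)·(-0.8) + (-0.4)·(0.2) + (-1.4)·(2.2) + (3.6)·(-1.8) + (-3.4)·(0.2)) / 4 = -11.6/4 = -2.9
  S[Z,Z] = ((-0.8)·(-0.8) + (0.2)·(0.2) + (2.2)·(2.2) + (-1.8)·(-1.8) + (0.2)·(0.2)) / 4 = 8.8/4 = 2.2

S is symmetric (S[j,i] = S[i,j]). Assembling:

S = [[2.8, 0.7, -1.85],
 [0.7, 7.3, -2.9],
 [-1.85, -2.9, 2.2]]


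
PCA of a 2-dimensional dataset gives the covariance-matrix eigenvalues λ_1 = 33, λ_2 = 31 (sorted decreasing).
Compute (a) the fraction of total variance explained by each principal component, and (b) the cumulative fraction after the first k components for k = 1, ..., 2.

Step 1 — total variance = trace(Sigma) = Σ λ_i = 33 + 31 = 64.

Step 2 — fraction explained by component i = λ_i / Σ λ:
  PC1: 33/64 = 0.5156
  PC2: 31/64 = 0.4844

Step 3 — cumulative fraction after k components = (λ_1 + ... + λ_k) / Σ λ:
  k = 1: 33/64 = 0.5156
  k = 2: (33 + 31)/64 = 64/64 = 1

Summary (fraction, with percent):

explained: PC1 0.5156 (51.56%), PC2 0.4844 (48.44%);  cumulative: 0.5156, 1


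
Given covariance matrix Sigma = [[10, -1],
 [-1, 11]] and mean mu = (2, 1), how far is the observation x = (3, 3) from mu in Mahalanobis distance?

Step 1 — centre the observation: (x - mu) = (1, 2).

Step 2 — invert Sigma. det(Sigma) = 10·11 - (-1)² = 109.
  Sigma^{-1} = (1/det) · [[d, -b], [-b, a]] = [[0.1009, 0.0092],
 [0.0092, 0.0917]].

Step 3 — form the quadratic (x - mu)^T · Sigma^{-1} · (x - mu):
  Sigma^{-1} · (x - mu) = (0.1193, 0.1927).
  (x - mu)^T · [Sigma^{-1} · (x - mu)] = (1)·(0.1193) + (2)·(0.1927) = 0.5046.

Step 4 — take square root: d = √(0.5046) ≈ 0.7103.

d(x, mu) = √(0.5046) ≈ 0.7103


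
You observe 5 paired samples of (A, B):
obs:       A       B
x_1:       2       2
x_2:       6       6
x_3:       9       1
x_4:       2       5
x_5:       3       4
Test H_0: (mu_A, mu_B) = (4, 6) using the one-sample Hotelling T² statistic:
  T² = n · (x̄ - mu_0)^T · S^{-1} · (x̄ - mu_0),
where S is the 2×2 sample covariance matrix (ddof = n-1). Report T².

Step 1 — sample mean vector:
  mean(A) = (2 + 6 + 9 + 2 + 3) / 5 = 22/5 = 4.4
  mean(B) = (2 + 6 + 1 + 5 + 4) / 5 = 18/5 = 3.6
  x̄ = (4.4, 3.6),  deviation x̄ - mu_0 = (4.4, 3.6) - (4, 6) = (0.4, -2.4).

Step 2 — sample covariance matrix, S[i,j] = (1/(n-1)) · Σ_k (x_{k,i} - mean_i) · (x_{k,j} - mean_j), divisor n-1 = 4:
  S[A,A] = ((-2.4)·(-2.4) + (1.6)·(1.6) + (4.6)·(4.6) + (-2.4)·(-2.4) + (-1.4)·(-1.4)) / 4 = 37.2/4 = 9.3
  S[A,B] = ((-2.4)·(-1.6) + (1.6)·(2.4) + (4.6)·(-2.6) + (-2.4)·(1.4) + (-1.4)·(0.4)) / 4 = -8.2/4 = -2.05
  S[B,B] = ((-1.6)·(-1.6) + (2.4)·(2.4) + (-2.6)·(-2.6) + (1.4)·(1.4) + (0.4)·(0.4)) / 4 = 17.2/4 = 4.3
  S = [[9.3, -2.05],
 [-2.05, 4.3]].

Step 3 — invert S. det(S) = 9.3·4.3 - (-2.05)² = 35.7875.
  S^{-1} = (1/det) · [[d, -b], [-b, a]] = [[0.1202, 0.0573],
 [0.0573, 0.2599]].

Step 4 — quadratic form (x̄ - mu_0)^T · S^{-1} · (x̄ - mu_0):
  S^{-1} · (x̄ - mu_0) = (-0.0894, -0.6008),
  (x̄ - mu_0)^T · [...] = (0.4)·(-0.0894) + (-2.4)·(-0.6008) = 1.4061.

Step 5 — scale by n: T² = 5 · 1.4061 = 7.0304.

T² ≈ 7.0304


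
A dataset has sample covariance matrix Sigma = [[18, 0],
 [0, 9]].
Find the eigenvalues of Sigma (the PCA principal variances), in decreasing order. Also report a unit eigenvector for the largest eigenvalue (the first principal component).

Step 1 — characteristic polynomial of 2×2 Sigma:
  det(Sigma - λI) = λ² - trace · λ + det = 0.
  trace = 18 + 9 = 27, det = 18·9 - (0)² = 162.
Step 2 — discriminant:
  Δ = trace² - 4·det = 729 - 648 = 81.
Step 3 — eigenvalues:
  λ = (trace ± √Δ)/2 = (27 ± 9)/2,
  λ_1 = 18,  λ_2 = 9.

Step 4 — unit eigenvector for λ_1: Sigma is diagonal, so its eigenvectors are the coordinate axes. λ_1 = 18 is the diagonal entry on the first coordinate axis, hence
  v_1 = (1, 0) (||v_1|| = 1).

λ_1 = 18,  λ_2 = 9;  v_1 ≈ (1, 0)


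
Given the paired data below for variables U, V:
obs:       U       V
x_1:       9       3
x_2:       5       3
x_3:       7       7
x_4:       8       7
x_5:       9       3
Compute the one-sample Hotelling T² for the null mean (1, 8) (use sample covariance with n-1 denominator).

Step 1 — sample mean vector:
  mean(U) = (9 + 5 + 7 + 8 + 9) / 5 = 38/5 = 7.6
  mean(V) = (3 + 3 + 7 + 7 + 3) / 5 = 23/5 = 4.6
  x̄ = (7.6, 4.6),  deviation x̄ - mu_0 = (7.6, 4.6) - (1, 8) = (6.6, -3.4).

Step 2 — sample covariance matrix, S[i,j] = (1/(n-1)) · Σ_k (x_{k,i} - mean_i) · (x_{k,j} - mean_j), divisor n-1 = 4:
  S[U,U] = ((1.4)·(1.4) + (-2.6)·(-2.6) + (-0.6)·(-0.6) + (0.4)·(0.4) + (1.4)·(1.4)) / 4 = 11.2/4 = 2.8
  S[U,V] = ((1.4)·(-1.6) + (-2.6)·(-1.6) + (-0.6)·(2.4) + (0.4)·(2.4) + (1.4)·(-1.6)) / 4 = -0.8/4 = -0.2
  S[V,V] = ((-1.6)·(-1.6) + (-1.6)·(-1.6) + (2.4)·(2.4) + (2.4)·(2.4) + (-1.6)·(-1.6)) / 4 = 19.2/4 = 4.8
  S = [[2.8, -0.2],
 [-0.2, 4.8]].

Step 3 — invert S. det(S) = 2.8·4.8 - (-0.2)² = 13.4.
  S^{-1} = (1/det) · [[d, -b], [-b, a]] = [[0.3582, 0.0149],
 [0.0149, 0.209]].

Step 4 — quadratic form (x̄ - mu_0)^T · S^{-1} · (x̄ - mu_0):
  S^{-1} · (x̄ - mu_0) = (2.3134, -0.6119),
  (x̄ - mu_0)^T · [...] = (6.6)·(2.3134) + (-3.4)·(-0.6119) = 17.3493.

Step 5 — scale by n: T² = 5 · 17.3493 = 86.7463.

T² ≈ 86.7463


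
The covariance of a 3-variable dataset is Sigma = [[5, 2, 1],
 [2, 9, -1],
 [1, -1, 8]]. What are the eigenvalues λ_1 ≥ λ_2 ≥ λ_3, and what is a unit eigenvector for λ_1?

Step 1 — characteristic polynomial p(λ) = det(λI - Sigma) = λ³ - tr·λ² + c_1·λ - det, where tr = trace, c_1 = sum of the principal 2×2 minors, det = det(Sigma):
  tr = 5 + 9 + 8 = 22,
  c_1 = (5·9 - (2)²) + (5·8 - (1)²) + (9·8 - (-1)²) = 41 + 39 + 71 = 151,
  det = 5·(9·8 - (-1)²) - (2)·((2)·8 - (-1)·(1)) + (1)·((2)·(-1) - 9·(1)) = 5·(71) - (2)·(17) + (1)·(-11) = 310.
  So p(λ) = λ³ - 22λ² + 151λ - 310.
Step 2 — look for an integer root (rational root theorem: any rational root is an integer divisor of 310). Testing λ = 10:
  p(10) = 1000 - 2200 + 1510 - 310 = 0  ✓
  Dividing out (λ - 10): p(λ) = (λ - 10)(λ² - 12λ + 31).
Step 3 — remaining eigenvalues from the quadratic λ² - 12λ + 31 = 0:
  Δ = 12² - 4·31 = 144 - 124 = 20,  λ = (12 ± √20)/2 = (12 ± 4.4721)/2 ≈ 8.2361 or 3.7639.
  Sorted: λ_1 = 10,  λ_2 = 8.2361,  λ_3 = 3.7639  (check: sum = 22 = tr ✓).

Step 4 — unit eigenvector for λ_1 = 10: v spans the null space of (Sigma - λ_1 I), whose rows are
  r_1 = (-5, 2, 1),  r_2 = (2, -1, -1),  r_3 = (1, -1, -2).
  v is orthogonal to every row, so take v ∝ r_1 × r_2 = ((2)·(-1) - (1)·(-1), (1)·(2) - (-5)·(-1), (-5)·(-1) - (2)·(2)) = (-1, -3, 1).
  Rescale (multiply by -1 so the first nonzero entry is positive): u = (1, 3, -1).
  ||u|| = √((1)² + (3)² + (-1)²) = √(11) ≈ 3.3166,  v_1 = u/||u|| ≈ (0.3015, 0.9045, -0.3015) (||v_1|| = 1).

λ_1 = 10,  λ_2 = 8.2361,  λ_3 = 3.7639;  v_1 ≈ (0.3015, 0.9045, -0.3015)


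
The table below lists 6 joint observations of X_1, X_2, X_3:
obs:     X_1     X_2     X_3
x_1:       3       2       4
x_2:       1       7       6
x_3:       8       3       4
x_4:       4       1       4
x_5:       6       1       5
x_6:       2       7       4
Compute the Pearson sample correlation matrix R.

Step 1 — column means:
  mean(X_1) = (3 + 1 + 8 + 4 + 6 + 2) / 6 = 24/6 = 4
  mean(X_2) = (2 + 7 + 3 + 1 + 1 + 7) / 6 = 21/6 = 3.5
  mean(X_3) = (4 + 6 + 4 + 4 + 5 + 4) / 6 = 27/6 = 4.5

Step 2 — sample variances and covariances s[i,j] = (1/(n-1)) · Σ_k (x_{k,i} - mean_i) · (x_{k,j} - mean_j), with n-1 = 5:
  s[X_1,X_1] = ((-1)·(-1) + (-3)·(-3) + (4)·(4) + (0)·(0) + (2)·(2) + (-2)·(-2)) / 5 = 34/5 = 6.8
  s[X_1,X_2] = ((-1)·(-1.5) + (-3)·(3.5) + (4)·(-0.5) + (0)·(-2.5) + (2)·(-2.5) + (-2)·(3.5)) / 5 = -23/5 = -4.6
  s[X_1,X_3] = ((-1)·(-0.5) + (-3)·(1.5) + (4)·(-0.5) + (0)·(-0.5) + (2)·(0.5) + (-2)·(-0.5)) / 5 = -4/5 = -0.8
  s[X_2,X_2] = ((-1.5)·(-1.5) + (3.5)·(3.5) + (-0.5)·(-0.5) + (-2.5)·(-2.5) + (-2.5)·(-2.5) + (3.5)·(3.5)) / 5 = 39.5/5 = 7.9
  s[X_2,X_3] = ((-1.5)·(-0.5) + (3.5)·(1.5) + (-0.5)·(-0.5) + (-2.5)·(-0.5) + (-2.5)·(0.5) + (3.5)·(-0.5)) / 5 = 4.5/5 = 0.9
  s[X_3,X_3] = ((-0.5)·(-0.5) + (1.5)·(1.5) + (-0.5)·(-0.5) + (-0.5)·(-0.5) + (0.5)·(0.5) + (-0.5)·(-0.5)) / 5 = 3.5/5 = 0.7
  Sample standard deviations s_i = √(s[i,i]):
  s(X_1) = √(6.8) = 2.6077
  s(X_2) = √(7.9) = 2.8107
  s(X_3) = √(0.7) = 0.8367

Step 3 — r_{ij} = s_{ij} / (s_i · s_j):
  r[X_1,X_1] = 1 (diagonal).
  r[X_1,X_2] = -4.6 / (2.6077 · 2.8107) = -4.6 / 7.3294 = -0.6276
  r[X_1,X_3] = -0.8 / (2.6077 · 0.8367) = -0.8 / 2.1817 = -0.3667
  r[X_2,X_2] = 1 (diagonal).
  r[X_2,X_3] = 0.9 / (2.8107 · 0.8367) = 0.9 / 2.3516 = 0.3827
  r[X_3,X_3] = 1 (diagonal).

R is symmetric with unit diagonal. Assembling:

R = [[1, -0.6276, -0.3667],
 [-0.6276, 1, 0.3827],
 [-0.3667, 0.3827, 1]]


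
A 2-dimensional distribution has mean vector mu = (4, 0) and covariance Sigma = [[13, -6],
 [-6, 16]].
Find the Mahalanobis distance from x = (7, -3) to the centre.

Step 1 — centre the observation: (x - mu) = (3, -3).

Step 2 — invert Sigma. det(Sigma) = 13·16 - (-6)² = 172.
  Sigma^{-1} = (1/det) · [[d, -b], [-b, a]] = [[0.093, 0.0349],
 [0.0349, 0.0756]].

Step 3 — form the quadratic (x - mu)^T · Sigma^{-1} · (x - mu):
  Sigma^{-1} · (x - mu) = (0.1744, -0.1221).
  (x - mu)^T · [Sigma^{-1} · (x - mu)] = (3)·(0.1744) + (-3)·(-0.1221) = 0.8895.

Step 4 — take square root: d = √(0.8895) ≈ 0.9432.

d(x, mu) = √(0.8895) ≈ 0.9432


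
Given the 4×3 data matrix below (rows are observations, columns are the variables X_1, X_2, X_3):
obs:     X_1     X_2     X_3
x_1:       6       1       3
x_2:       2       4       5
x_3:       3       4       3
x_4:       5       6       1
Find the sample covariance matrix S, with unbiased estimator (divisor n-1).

Step 1 — column means:
  mean(X_1) = (6 + 2 + 3 + 5) / 4 = 16/4 = 4
  mean(X_2) = (1 + 4 + 4 + 6) / 4 = 15/4 = 3.75
  mean(X_3) = (3 + 5 + 3 + 1) / 4 = 12/4 = 3

Step 2 — sample covariance S[i,j] = (1/(n-1)) · Σ_k (x_{k,i} - mean_i) · (x_{k,j} - mean_j), with n-1 = 3.
  S[X_1,X_1] = ((2)·(2) + (-2)·(-2) + (-1)·(-1) + (1)·(1)) / 3 = 10/3 = 3.3333
  S[X_1,X_2] = ((2)·(-2.75) + (-2)·(0.25) + (-1)·(0.25) + (1)·(2.25)) / 3 = -4/3 = -1.3333
  S[X_1,X_3] = ((2)·(0) + (-2)·(2) + (-1)·(0) + (1)·(-2)) / 3 = -6/3 = -2
  S[X_2,X_2] = ((-2.75)·(-2.75) + (0.25)·(0.25) + (0.25)·(0.25) + (2.25)·(2.25)) / 3 = 12.75/3 = 4.25
  S[X_2,X_3] = ((-2.75)·(0) + (0.25)·(2) + (0.25)·(0) + (2.25)·(-2)) / 3 = -4/3 = -1.3333
  S[X_3,X_3] = ((0)·(0) + (2)·(2) + (0)·(0) + (-2)·(-2)) / 3 = 8/3 = 2.6667

S is symmetric (S[j,i] = S[i,j]). Assembling:

S = [[3.3333, -1.3333, -2],
 [-1.3333, 4.25, -1.3333],
 [-2, -1.3333, 2.6667]]


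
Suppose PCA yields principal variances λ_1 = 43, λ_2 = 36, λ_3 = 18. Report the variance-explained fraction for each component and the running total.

Step 1 — total variance = trace(Sigma) = Σ λ_i = 43 + 36 + 18 = 97.

Step 2 — fraction explained by component i = λ_i / Σ λ:
  PC1: 43/97 = 0.4433
  PC2: 36/97 = 0.3711
  PC3: 18/97 = 0.1856

Step 3 — cumulative fraction after k components = (λ_1 + ... + λ_k) / Σ λ:
  k = 1: 43/97 = 0.4433
  k = 2: (43 + 36)/97 = 79/97 = 0.8144
  k = 3: (43 + 36 + 18)/97 = 97/97 = 1

Summary (fraction, with percent):

explained: PC1 0.4433 (44.33%), PC2 0.3711 (37.11%), PC3 0.1856 (18.56%);  cumulative: 0.4433, 0.8144, 1


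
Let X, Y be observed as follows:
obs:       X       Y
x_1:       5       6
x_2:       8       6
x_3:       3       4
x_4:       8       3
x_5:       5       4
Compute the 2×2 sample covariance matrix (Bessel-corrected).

Step 1 — column means:
  mean(X) = (5 + 8 + 3 + 8 + 5) / 5 = 29/5 = 5.8
  mean(Y) = (6 + 6 + 4 + 3 + 4) / 5 = 23/5 = 4.6

Step 2 — sample covariance S[i,j] = (1/(n-1)) · Σ_k (x_{k,i} - mean_i) · (x_{k,j} - mean_j), with n-1 = 4.
  S[X,X] = ((-0.8)·(-0.8) + (2.2)·(2.2) + (-2.8)·(-2.8) + (2.2)·(2.2) + (-0.8)·(-0.8)) / 4 = 18.8/4 = 4.7
  S[X,Y] = ((-0.8)·(1.4) + (2.2)·(1.4) + (-2.8)·(-0.6) + (2.2)·(-1.6) + (-0.8)·(-0.6)) / 4 = 0.6/4 = 0.15
  S[Y,Y] = ((1.4)·(1.4) + (1.4)·(1.4) + (-0.6)·(-0.6) + (-1.6)·(-1.6) + (-0.6)·(-0.6)) / 4 = 7.2/4 = 1.8

S is symmetric (S[j,i] = S[i,j]). Assembling:

S = [[4.7, 0.15],
 [0.15, 1.8]]


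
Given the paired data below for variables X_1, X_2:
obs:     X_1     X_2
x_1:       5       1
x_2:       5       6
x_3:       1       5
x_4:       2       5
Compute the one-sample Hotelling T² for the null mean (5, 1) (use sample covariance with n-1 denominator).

Step 1 — sample mean vector:
  mean(X_1) = (5 + 5 + 1 + 2) / 4 = 13/4 = 3.25
  mean(X_2) = (1 + 6 + 5 + 5) / 4 = 17/4 = 4.25
  x̄ = (3.25, 4.25),  deviation x̄ - mu_0 = (3.25, 4.25) - (5, 1) = (-1.75, 3.25).

Step 2 — sample covariance matrix, S[i,j] = (1/(n-1)) · Σ_k (x_{k,i} - mean_i) · (x_{k,j} - mean_j), divisor n-1 = 3:
  S[X_1,X_1] = ((1.75)·(1.75) + (1.75)·(1.75) + (-2.25)·(-2.25) + (-1.25)·(-1.25)) / 3 = 12.75/3 = 4.25
  S[X_1,X_2] = ((1.75)·(-3.25) + (1.75)·(1.75) + (-2.25)·(0.75) + (-1.25)·(0.75)) / 3 = -5.25/3 = -1.75
  S[X_2,X_2] = ((-3.25)·(-3.25) + (1.75)·(1.75) + (0.75)·(0.75) + (0.75)·(0.75)) / 3 = 14.75/3 = 4.9167
  S = [[4.25, -1.75],
 [-1.75, 4.9167]].

Step 3 — invert S. det(S) = 4.25·4.9167 - (-1.75)² = 17.8333.
  S^{-1} = (1/det) · [[d, -b], [-b, a]] = [[0.2757, 0.0981],
 [0.0981, 0.2383]].

Step 4 — quadratic form (x̄ - mu_0)^T · S^{-1} · (x̄ - mu_0):
  S^{-1} · (x̄ - mu_0) = (-0.1636, 0.6028),
  (x̄ - mu_0)^T · [...] = (-1.75)·(-0.1636) + (3.25)·(0.6028) = 2.2453.

Step 5 — scale by n: T² = 4 · 2.2453 = 8.9813.

T² ≈ 8.9813


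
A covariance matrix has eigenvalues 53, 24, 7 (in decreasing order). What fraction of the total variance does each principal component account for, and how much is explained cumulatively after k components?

Step 1 — total variance = trace(Sigma) = Σ λ_i = 53 + 24 + 7 = 84.

Step 2 — fraction explained by component i = λ_i / Σ λ:
  PC1: 53/84 = 0.631
  PC2: 24/84 = 0.2857
  PC3: 7/84 = 0.0833

Step 3 — cumulative fraction after k components = (λ_1 + ... + λ_k) / Σ λ:
  k = 1: 53/84 = 0.631
  k = 2: (53 + 24)/84 = 77/84 = 0.9167
  k = 3: (53 + 24 + 7)/84 = 84/84 = 1

Summary (fraction, with percent):

explained: PC1 0.631 (63.1%), PC2 0.2857 (28.57%), PC3 0.0833 (8.33%);  cumulative: 0.631, 0.9167, 1


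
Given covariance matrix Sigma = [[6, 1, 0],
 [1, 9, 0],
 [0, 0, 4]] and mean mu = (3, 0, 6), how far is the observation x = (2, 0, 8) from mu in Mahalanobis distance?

Step 1 — centre the observation: (x - mu) = (-1, 0, 2).

Step 2 — invert Sigma (cofactor / det for 3×3, or solve directly):
  Sigma^{-1} = [[0.1698, -0.0189, 0],
 [-0.0189, 0.1132, 0],
 [0, 0, 0.25]].

Step 3 — form the quadratic (x - mu)^T · Sigma^{-1} · (x - mu):
  Sigma^{-1} · (x - mu) = (-0.1698, 0.0189, 0.5).
  (x - mu)^T · [Sigma^{-1} · (x - mu)] = (-1)·(-0.1698) + (0)·(0.0189) + (2)·(0.5) = 1.1698.

Step 4 — take square root: d = √(1.1698) ≈ 1.0816.

d(x, mu) = √(1.1698) ≈ 1.0816


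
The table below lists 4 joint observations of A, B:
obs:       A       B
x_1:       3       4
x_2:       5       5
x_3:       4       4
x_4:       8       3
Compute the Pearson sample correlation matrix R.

Step 1 — column means:
  mean(A) = (3 + 5 + 4 + 8) / 4 = 20/4 = 5
  mean(B) = (4 + 5 + 4 + 3) / 4 = 16/4 = 4

Step 2 — sample variances and covariances s[i,j] = (1/(n-1)) · Σ_k (x_{k,i} - mean_i) · (x_{k,j} - mean_j), with n-1 = 3:
  s[A,A] = ((-2)·(-2) + (0)·(0) + (-1)·(-1) + (3)·(3)) / 3 = 14/3 = 4.6667
  s[A,B] = ((-2)·(0) + (0)·(1) + (-1)·(0) + (3)·(-1)) / 3 = -3/3 = -1
  s[B,B] = ((0)·(0) + (1)·(1) + (0)·(0) + (-1)·(-1)) / 3 = 2/3 = 0.6667
  Sample standard deviations s_i = √(s[i,i]):
  s(A) = √(4.6667) = 2.1602
  s(B) = √(0.6667) = 0.8165

Step 3 — r_{ij} = s_{ij} / (s_i · s_j):
  r[A,A] = 1 (diagonal).
  r[A,B] = -1 / (2.1602 · 0.8165) = -1 / 1.7638 = -0.5669
  r[B,B] = 1 (diagonal).

R is symmetric with unit diagonal. Assembling:

R = [[1, -0.5669],
 [-0.5669, 1]]


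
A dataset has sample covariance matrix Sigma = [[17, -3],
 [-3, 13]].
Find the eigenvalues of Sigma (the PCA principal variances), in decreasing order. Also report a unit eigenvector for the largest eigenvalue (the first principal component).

Step 1 — characteristic polynomial of 2×2 Sigma:
  det(Sigma - λI) = λ² - trace · λ + det = 0.
  trace = 17 + 13 = 30, det = 17·13 - (-3)² = 212.
Step 2 — discriminant:
  Δ = trace² - 4·det = 900 - 848 = 52.
Step 3 — eigenvalues:
  λ = (trace ± √Δ)/2 = (30 ± 7.2111)/2,
  λ_1 = 18.6056,  λ_2 = 11.3944.

Step 4 — unit eigenvector for λ_1: solve (Sigma - λ_1 I)v = 0. First row:
  (17 - 18.6056)·v_x + (-3)·v_y = 0, i.e. (-1.6056)·v_x + (-3)·v_y = 0,
  so v ∝ (b, λ_1 - a) = (-3, 1.6056); multiply by -1 so the first entry is positive: u = (3, -1.6056).
  ||u|| = √((3)² + (-1.6056)²) = √(11.5778) ≈ 3.4026,
  v_1 = u/||u|| ≈ (0.8817, -0.4719) (||v_1|| = 1).

λ_1 = 18.6056,  λ_2 = 11.3944;  v_1 ≈ (0.8817, -0.4719)


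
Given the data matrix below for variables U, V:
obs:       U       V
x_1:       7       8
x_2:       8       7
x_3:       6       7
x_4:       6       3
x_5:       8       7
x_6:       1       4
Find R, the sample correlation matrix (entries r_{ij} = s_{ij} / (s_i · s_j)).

Step 1 — column means:
  mean(U) = (7 + 8 + 6 + 6 + 8 + 1) / 6 = 36/6 = 6
  mean(V) = (8 + 7 + 7 + 3 + 7 + 4) / 6 = 36/6 = 6

Step 2 — sample variances and covariances s[i,j] = (1/(n-1)) · Σ_k (x_{k,i} - mean_i) · (x_{k,j} - mean_j), with n-1 = 5:
  s[U,U] = ((1)·(1) + (2)·(2) + (0)·(0) + (0)·(0) + (2)·(2) + (-5)·(-5)) / 5 = 34/5 = 6.8
  s[U,V] = ((1)·(2) + (2)·(1) + (0)·(1) + (0)·(-3) + (2)·(1) + (-5)·(-2)) / 5 = 16/5 = 3.2
  s[V,V] = ((2)·(2) + (1)·(1) + (1)·(1) + (-3)·(-3) + (1)·(1) + (-2)·(-2)) / 5 = 20/5 = 4
  Sample standard deviations s_i = √(s[i,i]):
  s(U) = √(6.8) = 2.6077
  s(V) = √(4) = 2

Step 3 — r_{ij} = s_{ij} / (s_i · s_j):
  r[U,U] = 1 (diagonal).
  r[U,V] = 3.2 / (2.6077 · 2) = 3.2 / 5.2154 = 0.6136
  r[V,V] = 1 (diagonal).

R is symmetric with unit diagonal. Assembling:

R = [[1, 0.6136],
 [0.6136, 1]]


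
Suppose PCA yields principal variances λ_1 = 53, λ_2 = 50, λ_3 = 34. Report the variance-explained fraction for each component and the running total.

Step 1 — total variance = trace(Sigma) = Σ λ_i = 53 + 50 + 34 = 137.

Step 2 — fraction explained by component i = λ_i / Σ λ:
  PC1: 53/137 = 0.3869
  PC2: 50/137 = 0.365
  PC3: 34/137 = 0.2482

Step 3 — cumulative fraction after k components = (λ_1 + ... + λ_k) / Σ λ:
  k = 1: 53/137 = 0.3869
  k = 2: (53 + 50)/137 = 103/137 = 0.7518
  k = 3: (53 + 50 + 34)/137 = 137/137 = 1

Summary (fraction, with percent):

explained: PC1 0.3869 (38.69%), PC2 0.365 (36.5%), PC3 0.2482 (24.82%);  cumulative: 0.3869, 0.7518, 1


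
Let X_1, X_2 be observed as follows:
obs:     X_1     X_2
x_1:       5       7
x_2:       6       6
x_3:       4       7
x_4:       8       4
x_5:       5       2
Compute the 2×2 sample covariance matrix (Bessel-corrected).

Step 1 — column means:
  mean(X_1) = (5 + 6 + 4 + 8 + 5) / 5 = 28/5 = 5.6
  mean(X_2) = (7 + 6 + 7 + 4 + 2) / 5 = 26/5 = 5.2

Step 2 — sample covariance S[i,j] = (1/(n-1)) · Σ_k (x_{k,i} - mean_i) · (x_{k,j} - mean_j), with n-1 = 4.
  S[X_1,X_1] = ((-0.6)·(-0.6) + (0.4)·(0.4) + (-1.6)·(-1.6) + (2.4)·(2.4) + (-0.6)·(-0.6)) / 4 = 9.2/4 = 2.3
  S[X_1,X_2] = ((-0.6)·(1.8) + (0.4)·(0.8) + (-1.6)·(1.8) + (2.4)·(-1.2) + (-0.6)·(-3.2)) / 4 = -4.6/4 = -1.15
  S[X_2,X_2] = ((1.8)·(1.8) + (0.8)·(0.8) + (1.8)·(1.8) + (-1.2)·(-1.2) + (-3.2)·(-3.2)) / 4 = 18.8/4 = 4.7

S is symmetric (S[j,i] = S[i,j]). Assembling:

S = [[2.3, -1.15],
 [-1.15, 4.7]]


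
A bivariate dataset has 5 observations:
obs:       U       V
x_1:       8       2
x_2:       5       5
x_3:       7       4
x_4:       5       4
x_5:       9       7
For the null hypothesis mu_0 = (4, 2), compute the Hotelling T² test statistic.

Step 1 — sample mean vector:
  mean(U) = (8 + 5 + 7 + 5 + 9) / 5 = 34/5 = 6.8
  mean(V) = (2 + 5 + 4 + 4 + 7) / 5 = 22/5 = 4.4
  x̄ = (6.8, 4.4),  deviation x̄ - mu_0 = (6.8, 4.4) - (4, 2) = (2.8, 2.4).

Step 2 — sample covariance matrix, S[i,j] = (1/(n-1)) · Σ_k (x_{k,i} - mean_i) · (x_{k,j} - mean_j), divisor n-1 = 4:
  S[U,U] = ((1.2)·(1.2) + (-1.8)·(-1.8) + (0.2)·(0.2) + (-1.8)·(-1.8) + (2.2)·(2.2)) / 4 = 12.8/4 = 3.2
  S[U,V] = ((1.2)·(-2.4) + (-1.8)·(0.6) + (0.2)·(-0.4) + (-1.8)·(-0.4) + (2.2)·(2.6)) / 4 = 2.4/4 = 0.6
  S[V,V] = ((-2.4)·(-2.4) + (0.6)·(0.6) + (-0.4)·(-0.4) + (-0.4)·(-0.4) + (2.6)·(2.6)) / 4 = 13.2/4 = 3.3
  S = [[3.2, 0.6],
 [0.6, 3.3]].

Step 3 — invert S. det(S) = 3.2·3.3 - (0.6)² = 10.2.
  S^{-1} = (1/det) · [[d, -b], [-b, a]] = [[0.3235, -0.0588],
 [-0.0588, 0.3137]].

Step 4 — quadratic form (x̄ - mu_0)^T · S^{-1} · (x̄ - mu_0):
  S^{-1} · (x̄ - mu_0) = (0.7647, 0.5882),
  (x̄ - mu_0)^T · [...] = (2.8)·(0.7647) + (2.4)·(0.5882) = 3.5529.

Step 5 — scale by n: T² = 5 · 3.5529 = 17.7647.

T² ≈ 17.7647


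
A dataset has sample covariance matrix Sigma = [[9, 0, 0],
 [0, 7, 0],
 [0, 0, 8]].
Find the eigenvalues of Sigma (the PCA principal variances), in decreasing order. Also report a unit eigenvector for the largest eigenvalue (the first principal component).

Step 1 — characteristic polynomial p(λ) = det(λI - Sigma) = λ³ - tr·λ² + c_1·λ - det, where tr = trace, c_1 = sum of the principal 2×2 minors, det = det(Sigma):
  tr = 9 + 7 + 8 = 24,
  c_1 = (9·7 - (0)²) + (9·8 - (0)²) + (7·8 - (0)²) = 63 + 72 + 56 = 191,
  det = 9·(7·8 - (0)²) - (0)·((0)·8 - (0)·(0)) + (0)·((0)·(0) - 7·(0)) = 9·(56) - (0)·(0) + (0)·(0) = 504.
  So p(λ) = λ³ - 24λ² + 191λ - 504.
Step 2 — look for an integer root (rational root theorem: any rational root is an integer divisor of 504). Testing λ = 7:
  p(7) = 343 - 1176 + 1337 - 504 = 0  ✓
  Dividing out (λ - 7): p(λ) = (λ - 7)(λ² - 17λ + 72).
Step 3 — remaining eigenvalues from the quadratic λ² - 17λ + 72 = 0:
  Δ = 17² - 4·72 = 289 - 288 = 1,  λ = (17 ± √1)/2 = (17 ± 1)/2 = 9 or 8.
  Sorted: λ_1 = 9,  λ_2 = 8,  λ_3 = 7  (check: sum = 24 = tr ✓).

Step 4 — unit eigenvector for λ_1 = 9: v spans the null space of (Sigma - λ_1 I), whose rows are
  r_1 = (0, 0, 0),  r_2 = (0, -2, 0),  r_3 = (0, 0, -1).
  v is orthogonal to every row, so take v ∝ r_2 × r_3 = ((-2)·(-1) - (0)·(0), (0)·(0) - (0)·(-1), (0)·(0) - (-2)·(0)) = (2, 0, 0).
  Rescale (divide by 2): u = (1, 0, 0).
  ||u|| = √((1)² + (0)² + (0)²) = √(1) = 1,  v_1 = u/||u|| ≈ (1, 0, 0) (||v_1|| = 1).

λ_1 = 9,  λ_2 = 8,  λ_3 = 7;  v_1 ≈ (1, 0, 0)


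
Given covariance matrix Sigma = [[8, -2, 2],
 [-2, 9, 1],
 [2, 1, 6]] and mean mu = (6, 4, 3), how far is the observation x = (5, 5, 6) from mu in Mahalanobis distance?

Step 1 — centre the observation: (x - mu) = (-1, 1, 3).

Step 2 — invert Sigma (cofactor / det for 3×3, or solve directly):
  Sigma^{-1} = [[0.1489, 0.0393, -0.0562],
 [0.0393, 0.1236, -0.0337],
 [-0.0562, -0.0337, 0.191]].

Step 3 — form the quadratic (x - mu)^T · Sigma^{-1} · (x - mu):
  Sigma^{-1} · (x - mu) = (-0.2781, -0.0169, 0.5955).
  (x - mu)^T · [Sigma^{-1} · (x - mu)] = (-1)·(-0.2781) + (1)·(-0.0169) + (3)·(0.5955) = 2.0478.

Step 4 — take square root: d = √(2.0478) ≈ 1.431.

d(x, mu) = √(2.0478) ≈ 1.431


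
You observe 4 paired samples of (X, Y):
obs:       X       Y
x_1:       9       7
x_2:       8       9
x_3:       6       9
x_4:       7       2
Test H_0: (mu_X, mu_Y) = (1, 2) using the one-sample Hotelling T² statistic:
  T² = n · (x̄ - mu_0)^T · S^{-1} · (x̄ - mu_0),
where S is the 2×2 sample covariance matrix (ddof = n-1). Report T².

Step 1 — sample mean vector:
  mean(X) = (9 + 8 + 6 + 7) / 4 = 30/4 = 7.5
  mean(Y) = (7 + 9 + 9 + 2) / 4 = 27/4 = 6.75
  x̄ = (7.5, 6.75),  deviation x̄ - mu_0 = (7.5, 6.75) - (1, 2) = (6.5, 4.75).

Step 2 — sample covariance matrix, S[i,j] = (1/(n-1)) · Σ_k (x_{k,i} - mean_i) · (x_{k,j} - mean_j), divisor n-1 = 3:
  S[X,X] = ((1.5)·(1.5) + (0.5)·(0.5) + (-1.5)·(-1.5) + (-0.5)·(-0.5)) / 3 = 5/3 = 1.6667
  S[X,Y] = ((1.5)·(0.25) + (0.5)·(2.25) + (-1.5)·(2.25) + (-0.5)·(-4.75)) / 3 = 0.5/3 = 0.1667
  S[Y,Y] = ((0.25)·(0.25) + (2.25)·(2.25) + (2.25)·(2.25) + (-4.75)·(-4.75)) / 3 = 32.75/3 = 10.9167
  S = [[1.6667, 0.1667],
 [0.1667, 10.9167]].

Step 3 — invert S. det(S) = 1.6667·10.9167 - (0.1667)² = 18.1667.
  S^{-1} = (1/det) · [[d, -b], [-b, a]] = [[0.6009, -0.0092],
 [-0.0092, 0.0917]].

Step 4 — quadratic form (x̄ - mu_0)^T · S^{-1} · (x̄ - mu_0):
  S^{-1} · (x̄ - mu_0) = (3.8624, 0.3761),
  (x̄ - mu_0)^T · [...] = (6.5)·(3.8624) + (4.75)·(0.3761) = 26.8922.

Step 5 — scale by n: T² = 4 · 26.8922 = 107.5688.

T² ≈ 107.5688


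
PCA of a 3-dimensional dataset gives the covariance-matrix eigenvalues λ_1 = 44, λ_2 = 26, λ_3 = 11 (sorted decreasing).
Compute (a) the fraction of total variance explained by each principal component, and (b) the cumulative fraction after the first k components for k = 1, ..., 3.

Step 1 — total variance = trace(Sigma) = Σ λ_i = 44 + 26 + 11 = 81.

Step 2 — fraction explained by component i = λ_i / Σ λ:
  PC1: 44/81 = 0.5432
  PC2: 26/81 = 0.321
  PC3: 11/81 = 0.1358

Step 3 — cumulative fraction after k components = (λ_1 + ... + λ_k) / Σ λ:
  k = 1: 44/81 = 0.5432
  k = 2: (44 + 26)/81 = 70/81 = 0.8642
  k = 3: (44 + 26 + 11)/81 = 81/81 = 1

Summary (fraction, with percent):

explained: PC1 0.5432 (54.32%), PC2 0.321 (32.1%), PC3 0.1358 (13.58%);  cumulative: 0.5432, 0.8642, 1


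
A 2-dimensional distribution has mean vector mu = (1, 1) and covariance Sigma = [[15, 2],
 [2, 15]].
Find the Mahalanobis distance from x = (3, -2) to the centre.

Step 1 — centre the observation: (x - mu) = (2, -3).

Step 2 — invert Sigma. det(Sigma) = 15·15 - (2)² = 221.
  Sigma^{-1} = (1/det) · [[d, -b], [-b, a]] = [[0.0679, -0.009],
 [-0.009, 0.0679]].

Step 3 — form the quadratic (x - mu)^T · Sigma^{-1} · (x - mu):
  Sigma^{-1} · (x - mu) = (0.1629, -0.2217).
  (x - mu)^T · [Sigma^{-1} · (x - mu)] = (2)·(0.1629) + (-3)·(-0.2217) = 0.991.

Step 4 — take square root: d = √(0.991) ≈ 0.9955.

d(x, mu) = √(0.991) ≈ 0.9955


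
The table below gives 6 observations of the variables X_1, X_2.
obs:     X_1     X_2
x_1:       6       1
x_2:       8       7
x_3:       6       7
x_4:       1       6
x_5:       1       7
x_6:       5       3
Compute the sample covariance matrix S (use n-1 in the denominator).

Step 1 — column means:
  mean(X_1) = (6 + 8 + 6 + 1 + 1 + 5) / 6 = 27/6 = 4.5
  mean(X_2) = (1 + 7 + 7 + 6 + 7 + 3) / 6 = 31/6 = 5.1667

Step 2 — sample covariance S[i,j] = (1/(n-1)) · Σ_k (x_{k,i} - mean_i) · (x_{k,j} - mean_j), with n-1 = 5.
  S[X_1,X_1] = ((1.5)·(1.5) + (3.5)·(3.5) + (1.5)·(1.5) + (-3.5)·(-3.5) + (-3.5)·(-3.5) + (0.5)·(0.5)) / 5 = 41.5/5 = 8.3
  S[X_1,X_2] = ((1.5)·(-4.1667) + (3.5)·(1.8333) + (1.5)·(1.8333) + (-3.5)·(0.8333) + (-3.5)·(1.8333) + (0.5)·(-2.1667)) / 5 = -7.5/5 = -1.5
  S[X_2,X_2] = ((-4.1667)·(-4.1667) + (1.8333)·(1.8333) + (1.8333)·(1.8333) + (0.8333)·(0.8333) + (1.8333)·(1.8333) + (-2.1667)·(-2.1667)) / 5 = 32.8333/5 = 6.5667

S is symmetric (S[j,i] = S[i,j]). Assembling:

S = [[8.3, -1.5],
 [-1.5, 6.5667]]


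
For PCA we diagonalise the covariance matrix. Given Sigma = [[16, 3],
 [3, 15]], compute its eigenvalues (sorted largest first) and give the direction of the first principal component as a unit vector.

Step 1 — characteristic polynomial of 2×2 Sigma:
  det(Sigma - λI) = λ² - trace · λ + det = 0.
  trace = 16 + 15 = 31, det = 16·15 - (3)² = 231.
Step 2 — discriminant:
  Δ = trace² - 4·det = 961 - 924 = 37.
Step 3 — eigenvalues:
  λ = (trace ± √Δ)/2 = (31 ± 6.0828)/2,
  λ_1 = 18.5414,  λ_2 = 12.4586.

Step 4 — unit eigenvector for λ_1: solve (Sigma - λ_1 I)v = 0. First row:
  (16 - 18.5414)·v_x + (3)·v_y = 0, i.e. (-2.5414)·v_x + (3)·v_y = 0,
  so v ∝ (b, λ_1 - a) = (3, 2.5414) = u.
  ||u|| = √((3)² + (2.5414)²) = √(15.4586) ≈ 3.9317,
  v_1 = u/||u|| ≈ (0.763, 0.6464) (||v_1|| = 1).

λ_1 = 18.5414,  λ_2 = 12.4586;  v_1 ≈ (0.763, 0.6464)


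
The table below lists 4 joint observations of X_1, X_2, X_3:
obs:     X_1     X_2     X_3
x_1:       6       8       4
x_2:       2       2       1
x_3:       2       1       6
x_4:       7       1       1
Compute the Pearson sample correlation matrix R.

Step 1 — column means:
  mean(X_1) = (6 + 2 + 2 + 7) / 4 = 17/4 = 4.25
  mean(X_2) = (8 + 2 + 1 + 1) / 4 = 12/4 = 3
  mean(X_3) = (4 + 1 + 6 + 1) / 4 = 12/4 = 3

Step 2 — sample variances and covariances s[i,j] = (1/(n-1)) · Σ_k (x_{k,i} - mean_i) · (x_{k,j} - mean_j), with n-1 = 3:
  s[X_1,X_1] = ((1.75)·(1.75) + (-2.25)·(-2.25) + (-2.25)·(-2.25) + (2.75)·(2.75)) / 3 = 20.75/3 = 6.9167
  s[X_1,X_2] = ((1.75)·(5) + (-2.25)·(-1) + (-2.25)·(-2) + (2.75)·(-2)) / 3 = 10/3 = 3.3333
  s[X_1,X_3] = ((1.75)·(1) + (-2.25)·(-2) + (-2.25)·(3) + (2.75)·(-2)) / 3 = -6/3 = -2
  s[X_2,X_2] = ((5)·(5) + (-1)·(-1) + (-2)·(-2) + (-2)·(-2)) / 3 = 34/3 = 11.3333
  s[X_2,X_3] = ((5)·(1) + (-1)·(-2) + (-2)·(3) + (-2)·(-2)) / 3 = 5/3 = 1.6667
  s[X_3,X_3] = ((1)·(1) + (-2)·(-2) + (3)·(3) + (-2)·(-2)) / 3 = 18/3 = 6
  Sample standard deviations s_i = √(s[i,i]):
  s(X_1) = √(6.9167) = 2.63
  s(X_2) = √(11.3333) = 3.3665
  s(X_3) = √(6) = 2.4495

Step 3 — r_{ij} = s_{ij} / (s_i · s_j):
  r[X_1,X_1] = 1 (diagonal).
  r[X_1,X_2] = 3.3333 / (2.63 · 3.3665) = 3.3333 / 8.8537 = 0.3765
  r[X_1,X_3] = -2 / (2.63 · 2.4495) = -2 / 6.442 = -0.3105
  r[X_2,X_2] = 1 (diagonal).
  r[X_2,X_3] = 1.6667 / (3.3665 · 2.4495) = 1.6667 / 8.2462 = 0.2021
  r[X_3,X_3] = 1 (diagonal).

R is symmetric with unit diagonal. Assembling:

R = [[1, 0.3765, -0.3105],
 [0.3765, 1, 0.2021],
 [-0.3105, 0.2021, 1]]
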